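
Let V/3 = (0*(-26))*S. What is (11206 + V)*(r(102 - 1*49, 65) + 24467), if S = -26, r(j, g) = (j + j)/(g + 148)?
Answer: 58400931862/213 ≈ 2.7418e+8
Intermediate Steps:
r(j, g) = 2*j/(148 + g) (r(j, g) = (2*j)/(148 + g) = 2*j/(148 + g))
V = 0 (V = 3*((0*(-26))*(-26)) = 3*(0*(-26)) = 3*0 = 0)
(11206 + V)*(r(102 - 1*49, 65) + 24467) = (11206 + 0)*(2*(102 - 1*49)/(148 + 65) + 24467) = 11206*(2*(102 - 49)/213 + 24467) = 11206*(2*53*(1/213) + 24467) = 11206*(106/213 + 24467) = 11206*(5211577/213) = 58400931862/213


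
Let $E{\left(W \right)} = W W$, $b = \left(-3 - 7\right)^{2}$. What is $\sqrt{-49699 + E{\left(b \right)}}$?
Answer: $3 i \sqrt{4411} \approx 199.25 i$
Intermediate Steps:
$b = 100$ ($b = \left(-10\right)^{2} = 100$)
$E{\left(W \right)} = W^{2}$
$\sqrt{-49699 + E{\left(b \right)}} = \sqrt{-49699 + 100^{2}} = \sqrt{-49699 + 10000} = \sqrt{-39699} = 3 i \sqrt{4411}$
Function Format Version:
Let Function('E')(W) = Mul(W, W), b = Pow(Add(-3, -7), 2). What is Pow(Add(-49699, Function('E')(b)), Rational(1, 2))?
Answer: Mul(3, I, Pow(4411, Rational(1, 2))) ≈ Mul(199.25, I)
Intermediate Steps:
b = 100 (b = Pow(-10, 2) = 100)
Function('E')(W) = Pow(W, 2)
Pow(Add(-49699, Function('E')(b)), Rational(1, 2)) = Pow(Add(-49699, Pow(100, 2)), Rational(1, 2)) = Pow(Add(-49699, 10000), Rational(1, 2)) = Pow(-39699, Rational(1, 2)) = Mul(3, I, Pow(4411, Rational(1, 2)))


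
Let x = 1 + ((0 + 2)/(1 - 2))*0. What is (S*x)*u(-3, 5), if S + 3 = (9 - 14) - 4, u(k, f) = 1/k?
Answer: 4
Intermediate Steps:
x = 1 (x = 1 + (2/(-1))*0 = 1 + (2*(-1))*0 = 1 - 2*0 = 1 + 0 = 1)
S = -12 (S = -3 + ((9 - 14) - 4) = -3 + (-5 - 4) = -3 - 9 = -12)
(S*x)*u(-3, 5) = -12*1/(-3) = -12*(-1/3) = 4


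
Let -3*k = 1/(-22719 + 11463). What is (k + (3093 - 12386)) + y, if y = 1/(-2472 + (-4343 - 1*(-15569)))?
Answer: -457842981929/49267512 ≈ -9293.0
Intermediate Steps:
y = 1/8754 (y = 1/(-2472 + (-4343 + 15569)) = 1/(-2472 + 11226) = 1/8754 ≈ 0.00011423)
k = 1/33768 (k = -1/(3*(-22719 + 11463)) = -1/3/(-11256) = -1/3*(-1/11256) = 1/33768 ≈ 2.9614e-5)
(k + (3093 - 12386)) + y = (1/33768 + (3093 - 12386)) + 1/8754 = (1/33768 - 9293) + 1/8754 = -313806023/33768 + 1/8754 = -457842981929/49267512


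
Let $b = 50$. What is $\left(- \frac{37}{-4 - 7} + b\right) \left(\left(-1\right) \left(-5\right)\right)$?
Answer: $\frac{2935}{11} \approx 266.82$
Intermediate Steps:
$\left(- \frac{37}{-4 - 7} + b\right) \left(\left(-1\right) \left(-5\right)\right) = \left(- \frac{37}{-4 - 7} + 50\right) \left(\left(-1\right) \left(-5\right)\right) = \left(- \frac{37}{-11} + 50\right) 5 = \left(\left(-37\right) \left(- \frac{1}{11}\right) + 50\right) 5 = \left(\frac{37}{11} + 50\right) 5 = \frac{587}{11} \cdot 5 = \frac{2935}{11}$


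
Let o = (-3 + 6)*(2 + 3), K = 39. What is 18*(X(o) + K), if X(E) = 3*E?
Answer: 1512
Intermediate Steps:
o = 15 (o = 3*5 = 15)
18*(X(o) + K) = 18*(3*15 + 39) = 18*(45 + 39) = 18*84 = 1512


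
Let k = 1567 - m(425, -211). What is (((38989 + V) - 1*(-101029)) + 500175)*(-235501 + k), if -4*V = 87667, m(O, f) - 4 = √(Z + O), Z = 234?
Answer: -289276618745/2 - 2473105*√659/4 ≈ -1.4465e+11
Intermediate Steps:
m(O, f) = 4 + √(234 + O)
V = -87667/4 (V = -¼*87667 = -87667/4 ≈ -21917.)
k = 1563 - √659 (k = 1567 - (4 + √(234 + 425)) = 1567 - (4 + √659) = 1567 + (-4 - √659) = 1563 - √659 ≈ 1537.3)
(((38989 + V) - 1*(-101029)) + 500175)*(-235501 + k) = (((38989 - 87667/4) - 1*(-101029)) + 500175)*(-235501 + (1563 - √659)) = ((68289/4 + 101029) + 500175)*(-233938 - √659) = (472405/4 + 500175)*(-233938 - √659) = 2473105*(-233938 - √659)/4 = -289276618745/2 - 2473105*√659/4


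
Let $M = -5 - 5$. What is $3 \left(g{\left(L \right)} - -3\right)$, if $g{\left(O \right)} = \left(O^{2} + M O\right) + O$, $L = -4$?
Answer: $165$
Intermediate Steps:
$M = -10$ ($M = -5 - 5 = -10$)
$g{\left(O \right)} = O^{2} - 9 O$ ($g{\left(O \right)} = \left(O^{2} - 10 O\right) + O = O^{2} - 9 O$)
$3 \left(g{\left(L \right)} - -3\right) = 3 \left(- 4 \left(-9 - 4\right) - -3\right) = 3 \left(\left(-4\right) \left(-13\right) + 3\right) = 3 \left(52 + 3\right) = 3 \cdot 55 = 165$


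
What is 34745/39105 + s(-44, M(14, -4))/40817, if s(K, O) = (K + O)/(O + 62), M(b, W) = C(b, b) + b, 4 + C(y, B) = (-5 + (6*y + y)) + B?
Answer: 50771653540/57142126503 ≈ 0.88852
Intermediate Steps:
C(y, B) = -9 + B + 7*y (C(y, B) = -4 + ((-5 + (6*y + y)) + B) = -4 + ((-5 + 7*y) + B) = -4 + (-5 + B + 7*y) = -9 + B + 7*y)
M(b, W) = -9 + 9*b (M(b, W) = (-9 + b + 7*b) + b = (-9 + 8*b) + b = -9 + 9*b)
s(K, O) = (K + O)/(62 + O)
34745/39105 + s(-44, M(14, -4))/40817 = 34745/39105 + ((-44 + (-9 + 9*14))/(62 + (-9 + 9*14)))/40817 = 34745*(1/39105) + ((-44 + (-9 + 126))/(62 + (-9 + 126)))*(1/40817) = 6949/7821 + ((-44 + 117)/(62 + 117))*(1/40817) = 6949/7821 + (73/179)*(1/40817) = 6949/7821 + 73/7306243 = 50771653540/57142126503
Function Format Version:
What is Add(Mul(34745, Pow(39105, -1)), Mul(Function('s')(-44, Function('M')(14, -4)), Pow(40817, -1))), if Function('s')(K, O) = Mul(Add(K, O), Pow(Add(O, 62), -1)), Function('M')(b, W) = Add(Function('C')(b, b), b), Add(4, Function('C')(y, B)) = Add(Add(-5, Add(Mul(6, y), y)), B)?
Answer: Rational(50771653540, 57142126503) ≈ 0.88852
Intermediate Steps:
Function('C')(y, B) = Add(-9, B, Mul(7, y)) (Function('C')(y, B) = Add(-4, Add(Add(-5, Add(Mul(6, y), y)), B)) = Add(-4, Add(Add(-5, Mul(7, y)), B)) = Add(-4, Add(-5, B, Mul(7, y))) = Add(-9, B, Mul(7, y)))
Function('M')(b, W) = Add(-9, Mul(9, b)) (Function('M')(b, W) = Add(Add(-9, b, Mul(7, b)), b) = Add(Add(-9, Mul(8, b)), b) = Add(-9, Mul(9, b)))
Function('s')(K, O) = Mul(Pow(Add(62, O), -1), Add(K, O)) (Function('s')(K, O) = Mul(Add(K, O), Pow(Add(62, O), -1)) = Mul(Pow(Add(62, O), -1), Add(K, O)))
Add(Mul(34745, Pow(39105, -1)), Mul(Function('s')(-44, Function('M')(14, -4)), Pow(40817, -1))) = Add(Mul(34745, Pow(39105, -1)), Mul(Mul(Pow(Add(62, Add(-9, Mul(9, 14))), -1), Add(-44, Add(-9, Mul(9, 14)))), Pow(40817, -1))) = Add(Mul(34745, Rational(1, 39105)), Mul(Mul(Pow(Add(62, Add(-9, 126)), -1), Add(-44, Add(-9, 126))), Rational(1, 40817))) = Add(Rational(6949, 7821), Mul(Mul(Pow(Add(62, 117), -1), Add(-44, 117)), Rational(1, 40817))) = Add(Rational(6949, 7821), Mul(Mul(Pow(179, -1), 73), Rational(1, 40817))) = Add(Rational(6949, 7821), Mul(Mul(Rational(1, 179), 73), Rational(1, 40817))) = Add(Rational(6949, 7821), Mul(Rational(73, 179), Rational(1, 40817))) = Add(Rational(6949, 7821), Rational(73, 7306243)) = Rational(50771653540, 57142126503)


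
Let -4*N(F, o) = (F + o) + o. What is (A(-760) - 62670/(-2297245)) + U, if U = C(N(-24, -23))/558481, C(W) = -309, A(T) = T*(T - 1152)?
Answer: 372861207298424393/256593536969 ≈ 1.4531e+6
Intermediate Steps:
A(T) = T*(-1152 + T)
N(F, o) = -o/2 - F/4 (N(F, o) = -((F + o) + o)/4 = -(F + 2*o)/4 = -o/2 - F/4)
U = -309/558481 ≈ -0.00055329
(A(-760) - 62670/(-2297245)) + U = (-760*(-1152 - 760) - 62670/(-2297245)) - 309/558481 = (-760*(-1912) - 62670*(-1/2297245)) - 309/558481 = (1453120 + 12534/459449) - 309/558481 = 667634543414/459449 - 309/558481 = 372861207298424393/256593536969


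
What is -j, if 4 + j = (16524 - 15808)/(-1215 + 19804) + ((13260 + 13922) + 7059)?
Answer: -636432309/18589 ≈ -34237.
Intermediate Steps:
j = 636432309/18589 (j = -4 + ((16524 - 15808)/(-1215 + 19804) + ((13260 + 13922) + 7059)) = -4 + (716/18589 + (27182 + 7059)) = -4 + (716*(1/18589) + 34241) = -4 + (716/18589 + 34241) = -4 + 636506665/18589 = 636432309/18589 ≈ 34237.)
-j = -1*636432309/18589 = -636432309/18589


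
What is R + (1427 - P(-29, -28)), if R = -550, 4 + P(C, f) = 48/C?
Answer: 25597/29 ≈ 882.66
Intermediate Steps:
P(C, f) = -4 + 48/C
R + (1427 - P(-29, -28)) = -550 + (1427 - (-4 + 48/(-29))) = -550 + (1427 - (-4 + 48*(-1/29))) = -550 + (1427 - (-4 - 48/29)) = -550 + (1427 - 1*(-164/29)) = -550 + (1427 + 164/29) = -550 + 41547/29 = 25597/29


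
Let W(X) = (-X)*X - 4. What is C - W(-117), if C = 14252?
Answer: 27945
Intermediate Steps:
W(X) = -4 - X² (W(X) = -X² - 4 = -4 - X²)
C - W(-117) = 14252 - (-4 - 1*(-117)²) = 14252 - (-4 - 1*13689) = 14252 - (-4 - 13689) = 14252 - 1*(-13693) = 14252 + 13693 = 27945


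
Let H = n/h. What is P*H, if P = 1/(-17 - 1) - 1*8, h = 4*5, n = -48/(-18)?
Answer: -29/27 ≈ -1.0741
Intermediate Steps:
n = 8/3 (n = -48*(-1/18) = 8/3 ≈ 2.6667)
h = 20
P = -145/18 (P = 1/(-18) - 8 = -1/18 - 8 = -145/18 ≈ -8.0556)
H = 2/15 (H = (8/3)/20 = (8/3)*(1/20) = 2/15 ≈ 0.13333)
P*H = -145/18*2/15 = -29/27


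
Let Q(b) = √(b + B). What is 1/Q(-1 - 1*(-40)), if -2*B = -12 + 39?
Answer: √102/51 ≈ 0.19803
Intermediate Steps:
B = -27/2 (B = -(-12 + 39)/2 = -½*27 = -27/2 ≈ -13.500)
Q(b) = √(-27/2 + b) (Q(b) = √(b - 27/2) = √(-27/2 + b))
1/Q(-1 - 1*(-40)) = 1/(√(-54 + 4*(-1 - 1*(-40)))/2) = 1/(√(-54 + 4*(-1 + 40))/2) = 1/(√(-54 + 4*39)/2) = 1/(√(-54 + 156)/2) = 1/(√102/2) = √102/51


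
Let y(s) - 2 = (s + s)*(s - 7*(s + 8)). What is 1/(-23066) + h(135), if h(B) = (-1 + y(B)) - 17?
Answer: -5393661177/23066 ≈ -2.3384e+5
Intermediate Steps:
y(s) = 2 + 2*s*(-56 - 6*s) (y(s) = 2 + (s + s)*(s - 7*(s + 8)) = 2 + (2*s)*(s - 7*(8 + s)) = 2 + (2*s)*(s + (-56 - 7*s)) = 2 + (2*s)*(-56 - 6*s) = 2 + 2*s*(-56 - 6*s))
h(B) = -16 - 112*B - 12*B² (h(B) = (-1 + (2 - 112*B - 12*B²)) - 17 = (1 - 112*B - 12*B²) - 17 = -16 - 112*B - 12*B²)
1/(-23066) + h(135) = 1/(-23066) + (-16 - 112*135 - 12*135²) = -1/23066 + (-16 - 15120 - 12*18225) = -1/23066 + (-16 - 15120 - 218700) = -1/23066 - 233836 = -5393661177/23066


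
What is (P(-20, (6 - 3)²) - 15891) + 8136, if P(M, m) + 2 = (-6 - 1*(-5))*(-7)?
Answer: -7750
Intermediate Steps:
P(M, m) = 5 (P(M, m) = -2 + (-6 - 1*(-5))*(-7) = -2 + (-6 + 5)*(-7) = -2 - 1*(-7) = -2 + 7 = 5)
(P(-20, (6 - 3)²) - 15891) + 8136 = (5 - 15891) + 8136 = -15886 + 8136 = -7750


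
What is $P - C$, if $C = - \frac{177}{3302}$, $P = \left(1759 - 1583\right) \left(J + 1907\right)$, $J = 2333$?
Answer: $\frac{2464084657}{3302} \approx 7.4624 \cdot 10^{5}$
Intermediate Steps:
$P = 746240$ ($P = \left(1759 - 1583\right) \left(2333 + 1907\right) = 176 \cdot 4240 = 746240$)
$C = - \frac{177}{3302}$ ($C = \left(-177\right) \frac{1}{3302} = - \frac{177}{3302} \approx -0.053604$)
$P - C = 746240 - - \frac{177}{3302} = 746240 + \frac{177}{3302} = \frac{2464084657}{3302}$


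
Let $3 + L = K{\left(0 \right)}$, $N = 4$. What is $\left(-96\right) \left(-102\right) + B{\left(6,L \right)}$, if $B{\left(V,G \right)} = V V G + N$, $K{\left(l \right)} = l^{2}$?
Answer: $9688$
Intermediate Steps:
$L = -3$ ($L = -3 + 0^{2} = -3 + 0 = -3$)
$B{\left(V,G \right)} = 4 + G V^{2}$ ($B{\left(V,G \right)} = V V G + 4 = V^{2} G + 4 = G V^{2} + 4 = 4 + G V^{2}$)
$\left(-96\right) \left(-102\right) + B{\left(6,L \right)} = \left(-96\right) \left(-102\right) + \left(4 - 3 \cdot 6^{2}\right) = 9792 + \left(4 - 108\right) = 9792 - 104 = 9688$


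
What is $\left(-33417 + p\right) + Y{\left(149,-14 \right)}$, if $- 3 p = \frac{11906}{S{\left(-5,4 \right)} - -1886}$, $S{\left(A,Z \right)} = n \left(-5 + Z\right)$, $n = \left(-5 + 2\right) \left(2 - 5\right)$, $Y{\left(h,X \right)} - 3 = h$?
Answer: $- \frac{187327121}{5631} \approx -33267.0$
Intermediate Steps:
$Y{\left(h,X \right)} = 3 + h$
$n = 9$ ($n = \left(-3\right) \left(-3\right) = 9$)
$S{\left(A,Z \right)} = -45 + 9 Z$ ($S{\left(A,Z \right)} = 9 \left(-5 + Z\right) = -45 + 9 Z$)
$p = - \frac{11906}{5631}$ ($p = - \frac{11906 \frac{1}{\left(-45 + 9 \cdot 4\right) - -1886}}{3} = - \frac{11906 \frac{1}{\left(-45 + 36\right) + 1886}}{3} = - \frac{11906 \frac{1}{-9 + 1886}}{3} = - \frac{11906 \cdot \frac{1}{1877}}{3} = \left(- \frac{1}{3}\right) \frac{11906}{1877} = - \frac{11906}{5631} \approx -2.1144$)
$\left(-33417 + p\right) + Y{\left(149,-14 \right)} = \left(-33417 - \frac{11906}{5631}\right) + \left(3 + 149\right) = - \frac{188183033}{5631} + 152 = - \frac{187327121}{5631}$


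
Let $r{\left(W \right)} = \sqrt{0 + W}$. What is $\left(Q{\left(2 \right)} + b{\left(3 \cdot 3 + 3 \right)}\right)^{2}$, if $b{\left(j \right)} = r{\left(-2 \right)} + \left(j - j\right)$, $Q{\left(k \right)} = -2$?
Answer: $\left(2 - i \sqrt{2}\right)^{2} \approx 2.0 - 5.6569 i$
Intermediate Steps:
$r{\left(W \right)} = \sqrt{W}$
$b{\left(j \right)} = i \sqrt{2}$ ($b{\left(j \right)} = \sqrt{-2} + \left(j - j\right) = i \sqrt{2} + 0 = i \sqrt{2}$)
$\left(Q{\left(2 \right)} + b{\left(3 \cdot 3 + 3 \right)}\right)^{2} = \left(-2 + i \sqrt{2}\right)^{2}$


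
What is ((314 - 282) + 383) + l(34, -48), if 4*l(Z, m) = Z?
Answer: 847/2 ≈ 423.50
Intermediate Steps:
l(Z, m) = Z/4
((314 - 282) + 383) + l(34, -48) = ((314 - 282) + 383) + (1/4)*34 = (32 + 383) + 17/2 = 415 + 17/2 = 847/2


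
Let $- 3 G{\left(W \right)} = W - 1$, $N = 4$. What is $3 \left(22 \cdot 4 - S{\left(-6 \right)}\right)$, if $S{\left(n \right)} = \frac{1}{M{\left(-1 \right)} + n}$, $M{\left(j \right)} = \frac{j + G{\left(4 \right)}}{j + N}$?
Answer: $\frac{5289}{20} \approx 264.45$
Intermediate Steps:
$G{\left(W \right)} = \frac{1}{3} - \frac{W}{3}$ ($G{\left(W \right)} = - \frac{W - 1}{3} = - \frac{-1 + W}{3} = \frac{1}{3} - \frac{W}{3}$)
$M{\left(j \right)} = \frac{-1 + j}{4 + j}$ ($M{\left(j \right)} = \frac{j + \left(\frac{1}{3} - \frac{4}{3}\right)}{j + 4} = \frac{j + \left(\frac{1}{3} - \frac{4}{3}\right)}{4 + j} = \frac{j - 1}{4 + j} = \frac{-1 + j}{4 + j}$)
$S{\left(n \right)} = \frac{1}{- \frac{2}{3} + n}$ ($S{\left(n \right)} = \frac{1}{\frac{-1 - 1}{4 - 1} + n} = \frac{1}{\frac{1}{3} \left(-2\right) + n} = \frac{1}{- \frac{2}{3} + n}$)
$3 \left(22 \cdot 4 - S{\left(-6 \right)}\right) = 3 \left(22 \cdot 4 - \frac{3}{-2 + 3 \left(-6\right)}\right) = 3 \left(88 - \frac{3}{-2 - 18}\right) = 3 \left(88 - \frac{3}{-20}\right) = 3 \left(88 - 3 \left(- \frac{1}{20}\right)\right) = 3 \left(88 - - \frac{3}{20}\right) = 3 \left(88 + \frac{3}{20}\right) = 3 \cdot \frac{1763}{20} = \frac{5289}{20}$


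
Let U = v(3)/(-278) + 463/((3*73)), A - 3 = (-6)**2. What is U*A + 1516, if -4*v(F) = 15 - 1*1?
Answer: 64897901/40588 ≈ 1598.9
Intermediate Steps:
v(F) = -7/2 (v(F) = -(15 - 1*1)/4 = -(15 - 1)/4 = -1/4*14 = -7/2)
A = 39 (A = 3 + (-6)**2 = 3 + 36 = 39)
U = 258961/121764 (U = -7/2/(-278) + 463/((3*73)) = -7/2*(-1/278) + 463/219 = 7/556 + 463*(1/219) = 7/556 + 463/219 = 258961/121764 ≈ 2.1267)
U*A + 1516 = (258961/121764)*39 + 1516 = 3366493/40588 + 1516 = 64897901/40588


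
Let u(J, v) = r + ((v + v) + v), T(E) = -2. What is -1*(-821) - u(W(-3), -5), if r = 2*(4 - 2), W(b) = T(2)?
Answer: 832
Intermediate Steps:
W(b) = -2
r = 4 (r = 2*2 = 4)
u(J, v) = 4 + 3*v (u(J, v) = 4 + ((v + v) + v) = 4 + (2*v + v) = 4 + 3*v)
-1*(-821) - u(W(-3), -5) = -1*(-821) - (4 + 3*(-5)) = 821 - (4 - 15) = 821 - 1*(-11) = 821 + 11 = 832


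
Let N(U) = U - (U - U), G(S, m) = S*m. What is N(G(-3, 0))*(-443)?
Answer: 0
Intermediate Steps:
N(U) = U (N(U) = U - 1*0 = U + 0 = U)
N(G(-3, 0))*(-443) = -3*0*(-443) = 0*(-443) = 0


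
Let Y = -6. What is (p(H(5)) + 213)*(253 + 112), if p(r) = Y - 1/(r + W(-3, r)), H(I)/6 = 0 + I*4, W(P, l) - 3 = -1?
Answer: 9217345/122 ≈ 75552.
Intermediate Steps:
W(P, l) = 2 (W(P, l) = 3 - 1 = 2)
H(I) = 24*I (H(I) = 6*(0 + I*4) = 6*(0 + 4*I) = 6*(4*I) = 24*I)
p(r) = -6 - 1/(2 + r) (p(r) = -6 - 1/(r + 2) = -6 - 1/(2 + r))
(p(H(5)) + 213)*(253 + 112) = ((-13 - 144*5)/(2 + 24*5) + 213)*(253 + 112) = ((-13 - 6*120)/(2 + 120) + 213)*365 = ((-13 - 720)/122 + 213)*365 = ((1/122)*(-733) + 213)*365 = (-733/122 + 213)*365 = (25253/122)*365 = 9217345/122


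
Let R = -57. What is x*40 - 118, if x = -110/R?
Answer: -2326/57 ≈ -40.807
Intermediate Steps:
x = 110/57 (x = -110/(-57) = -110*(-1/57) = 110/57 ≈ 1.9298)
x*40 - 118 = (110/57)*40 - 118 = 4400/57 - 118 = -2326/57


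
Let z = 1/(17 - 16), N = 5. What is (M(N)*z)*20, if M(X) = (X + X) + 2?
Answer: 240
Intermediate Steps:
z = 1 (z = 1/1 = 1)
M(X) = 2 + 2*X (M(X) = 2*X + 2 = 2 + 2*X)
(M(N)*z)*20 = ((2 + 2*5)*1)*20 = ((2 + 10)*1)*20 = (12*1)*20 = 12*20 = 240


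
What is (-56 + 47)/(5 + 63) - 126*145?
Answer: -1242369/68 ≈ -18270.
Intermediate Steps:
(-56 + 47)/(5 + 63) - 126*145 = -9/68 - 18270 = -1242369/68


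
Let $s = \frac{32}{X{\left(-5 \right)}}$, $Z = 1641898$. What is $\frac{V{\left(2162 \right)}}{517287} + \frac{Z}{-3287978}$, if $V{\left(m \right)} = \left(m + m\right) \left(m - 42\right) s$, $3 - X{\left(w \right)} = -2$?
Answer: $\frac{96024933014285}{850414137843} \approx 112.92$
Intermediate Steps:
$X{\left(w \right)} = 5$ ($X{\left(w \right)} = 3 - -2 = 3 + 2 = 5$)
$s = \frac{32}{5} \approx 6.4$
$V{\left(m \right)} = \frac{64 m \left(-42 + m\right)}{5}$ ($V{\left(m \right)} = \left(m + m\right) \left(m - 42\right) \frac{32}{5} = 2 m \left(-42 + m\right) \frac{32}{5} = \frac{64 m \left(-42 + m\right)}{5}$)
$\frac{V{\left(2162 \right)}}{517287} + \frac{Z}{-3287978} = \frac{\frac{64}{5} \cdot 2162 \left(-42 + 2162\right)}{517287} + \frac{1641898}{-3287978} = \frac{64}{5} \cdot 2162 \cdot 2120 \cdot \frac{1}{517287} + 1641898 \left(- \frac{1}{3287978}\right) = 58668032 \cdot \frac{1}{517287} - \frac{820949}{1643989} = \frac{58668032}{517287} - \frac{820949}{1643989} = \frac{96024933014285}{850414137843}$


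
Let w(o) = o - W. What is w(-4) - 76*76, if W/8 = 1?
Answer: -5788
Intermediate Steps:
W = 8 (W = 8*1 = 8)
w(o) = -8 + o (w(o) = o - 1*8 = o - 8 = -8 + o)
w(-4) - 76*76 = (-8 - 4) - 76*76 = -12 - 5776 = -5788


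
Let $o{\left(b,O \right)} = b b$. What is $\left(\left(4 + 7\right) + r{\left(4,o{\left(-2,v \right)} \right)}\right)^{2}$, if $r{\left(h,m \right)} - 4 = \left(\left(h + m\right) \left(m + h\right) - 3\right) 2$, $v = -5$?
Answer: $18769$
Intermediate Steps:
$o{\left(b,O \right)} = b^{2}$
$r{\left(h,m \right)} = -2 + 2 \left(h + m\right)^{2}$ ($r{\left(h,m \right)} = 4 + \left(\left(h + m\right) \left(m + h\right) - 3\right) 2 = 4 + \left(\left(h + m\right) \left(h + m\right) - 3\right) 2 = 4 + \left(\left(h + m\right)^{2} - 3\right) 2 = 4 + \left(-3 + \left(h + m\right)^{2}\right) 2 = 4 + \left(-6 + 2 \left(h + m\right)^{2}\right) = -2 + 2 \left(h + m\right)^{2}$)
$\left(\left(4 + 7\right) + r{\left(4,o{\left(-2,v \right)} \right)}\right)^{2} = \left(\left(4 + 7\right) - \left(2 - 2 \left(4 + \left(-2\right)^{2}\right)^{2}\right)\right)^{2} = \left(11 - \left(2 - 2 \left(4 + 4\right)^{2}\right)\right)^{2} = \left(11 - \left(2 - 2 \cdot 8^{2}\right)\right)^{2} = \left(11 + \left(-2 + 2 \cdot 64\right)\right)^{2} = \left(11 + \left(-2 + 128\right)\right)^{2} = \left(11 + 126\right)^{2} = 137^{2} = 18769$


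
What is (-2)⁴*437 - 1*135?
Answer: 6857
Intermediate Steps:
(-2)⁴*437 - 1*135 = 16*437 - 135 = 6992 - 135 = 6857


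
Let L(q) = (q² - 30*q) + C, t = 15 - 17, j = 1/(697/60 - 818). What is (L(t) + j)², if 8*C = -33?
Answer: 537079558950529/149818540096 ≈ 3584.9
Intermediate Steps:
C = -33/8 (C = (⅛)*(-33) = -33/8 ≈ -4.1250)
j = -60/48383 (j = 1/(697*(1/60) - 818) = 1/(697/60 - 818) = 1/(-48383/60) = -60/48383 ≈ -0.0012401)
t = -2
L(q) = -33/8 + q² - 30*q (L(q) = (q² - 30*q) - 33/8 = -33/8 + q² - 30*q)
(L(t) + j)² = ((-33/8 + (-2)² - 30*(-2)) - 60/48383)² = ((-33/8 + 4 + 60) - 60/48383)² = (479/8 - 60/48383)² = (23174977/387064)² = 537079558950529/149818540096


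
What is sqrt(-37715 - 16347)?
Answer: I*sqrt(54062) ≈ 232.51*I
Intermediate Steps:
sqrt(-37715 - 16347) = sqrt(-54062) = I*sqrt(54062)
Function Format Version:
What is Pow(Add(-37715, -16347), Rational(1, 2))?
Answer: Mul(I, Pow(54062, Rational(1, 2))) ≈ Mul(232.51, I)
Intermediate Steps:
Pow(Add(-37715, -16347), Rational(1, 2)) = Pow(-54062, Rational(1, 2)) = Mul(I, Pow(54062, Rational(1, 2)))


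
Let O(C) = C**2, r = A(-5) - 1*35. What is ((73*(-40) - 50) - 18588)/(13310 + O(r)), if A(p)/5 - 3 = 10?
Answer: -10779/7105 ≈ -1.5171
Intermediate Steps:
A(p) = 65 (A(p) = 15 + 5*10 = 15 + 50 = 65)
r = 30 (r = 65 - 1*35 = 65 - 35 = 30)
((73*(-40) - 50) - 18588)/(13310 + O(r)) = ((73*(-40) - 50) - 18588)/(13310 + 30**2) = ((-2920 - 50) - 18588)/(13310 + 900) = (-2970 - 18588)/14210 = -21558*1/14210 = -10779/7105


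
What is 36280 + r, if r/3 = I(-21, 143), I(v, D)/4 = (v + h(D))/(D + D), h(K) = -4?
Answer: 5187890/143 ≈ 36279.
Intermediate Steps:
I(v, D) = 2*(-4 + v)/D (I(v, D) = 4*((v - 4)/(D + D)) = 4*((-4 + v)/((2*D))) = 4*((-4 + v)*(1/(2*D))) = 4*((-4 + v)/(2*D)) = 2*(-4 + v)/D)
r = -150/143 (r = 3*(2*(-4 - 21)/143) = 3*(2*(1/143)*(-25)) = 3*(-50/143) = -150/143 ≈ -1.0490)
36280 + r = 36280 - 150/143 = 5187890/143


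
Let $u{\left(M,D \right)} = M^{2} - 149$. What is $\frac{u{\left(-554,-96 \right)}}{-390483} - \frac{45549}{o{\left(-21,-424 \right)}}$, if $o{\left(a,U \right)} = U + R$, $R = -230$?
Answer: $\frac{5861828183}{85125294} \approx 68.861$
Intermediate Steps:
$o{\left(a,U \right)} = -230 + U$ ($o{\left(a,U \right)} = U - 230 = -230 + U$)
$u{\left(M,D \right)} = -149 + M^{2}$ ($u{\left(M,D \right)} = M^{2} - 149 = -149 + M^{2}$)
$\frac{u{\left(-554,-96 \right)}}{-390483} - \frac{45549}{o{\left(-21,-424 \right)}} = \frac{-149 + \left(-554\right)^{2}}{-390483} - \frac{45549}{-230 - 424} = \left(-149 + 306916\right) \left(- \frac{1}{390483}\right) - \frac{45549}{-654} = 306767 \left(- \frac{1}{390483}\right) - - \frac{15183}{218} = - \frac{306767}{390483} + \frac{15183}{218} = \frac{5861828183}{85125294}$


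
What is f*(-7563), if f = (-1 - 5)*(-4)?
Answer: -181512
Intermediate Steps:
f = 24 (f = -6*(-4) = 24)
f*(-7563) = 24*(-7563) = -181512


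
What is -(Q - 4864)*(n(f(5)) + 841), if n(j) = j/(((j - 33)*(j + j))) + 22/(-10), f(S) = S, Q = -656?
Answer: 32410542/7 ≈ 4.6301e+6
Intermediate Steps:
n(j) = -11/5 + 1/(2*(-33 + j)) (n(j) = j/(((-33 + j)*(2*j))) + 22*(-⅒) = j/((2*j*(-33 + j))) - 11/5 = j*(1/(2*j*(-33 + j))) - 11/5 = 1/(2*(-33 + j)) - 11/5 = -11/5 + 1/(2*(-33 + j)))
-(Q - 4864)*(n(f(5)) + 841) = -(-656 - 4864)*((731 - 22*5)/(10*(-33 + 5)) + 841) = -(-5520)*((⅒)*(731 - 110)/(-28) + 841) = -(-5520)*((⅒)*(-1/28)*621 + 841) = -(-5520)*(-621/280 + 841) = -(-5520)*234859/280 = -1*(-32410542/7) = 32410542/7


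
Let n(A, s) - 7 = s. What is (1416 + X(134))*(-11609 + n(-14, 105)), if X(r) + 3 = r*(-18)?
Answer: 11485503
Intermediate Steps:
n(A, s) = 7 + s
X(r) = -3 - 18*r (X(r) = -3 + r*(-18) = -3 - 18*r)
(1416 + X(134))*(-11609 + n(-14, 105)) = (1416 + (-3 - 18*134))*(-11609 + (7 + 105)) = (1416 + (-3 - 2412))*(-11609 + 112) = (1416 - 2415)*(-11497) = -999*(-11497) = 11485503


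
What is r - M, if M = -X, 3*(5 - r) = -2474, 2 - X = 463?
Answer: 1106/3 ≈ 368.67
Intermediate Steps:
X = -461 (X = 2 - 1*463 = 2 - 463 = -461)
r = 2489/3 (r = 5 - ⅓*(-2474) = 5 + 2474/3 = 2489/3 ≈ 829.67)
M = 461 (M = -1*(-461) = 461)
r - M = 2489/3 - 1*461 = 2489/3 - 461 = 1106/3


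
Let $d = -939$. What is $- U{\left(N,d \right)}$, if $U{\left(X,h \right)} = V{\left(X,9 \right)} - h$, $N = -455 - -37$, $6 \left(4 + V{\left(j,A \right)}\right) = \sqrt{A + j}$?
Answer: $-935 - \frac{i \sqrt{409}}{6} \approx -935.0 - 3.3706 i$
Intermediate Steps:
$V{\left(j,A \right)} = -4 + \frac{\sqrt{A + j}}{6}$
$N = -418$ ($N = -455 + 37 = -418$)
$U{\left(X,h \right)} = -4 - h + \frac{\sqrt{9 + X}}{6}$ ($U{\left(X,h \right)} = \left(-4 + \frac{\sqrt{9 + X}}{6}\right) - h = -4 - h + \frac{\sqrt{9 + X}}{6}$)
$- U{\left(N,d \right)} = - (-4 - -939 + \frac{\sqrt{9 - 418}}{6}) = - (-4 + 939 + \frac{\sqrt{-409}}{6}) = - (-4 + 939 + \frac{i \sqrt{409}}{6}) = - (935 + \frac{i \sqrt{409}}{6}) = -935 - \frac{i \sqrt{409}}{6}$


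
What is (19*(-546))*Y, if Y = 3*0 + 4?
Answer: -41496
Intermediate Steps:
Y = 4 (Y = 0 + 4 = 4)
(19*(-546))*Y = (19*(-546))*4 = -10374*4 = -41496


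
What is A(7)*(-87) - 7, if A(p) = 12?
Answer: -1051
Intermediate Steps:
A(7)*(-87) - 7 = 12*(-87) - 7 = -1044 - 7 = -1051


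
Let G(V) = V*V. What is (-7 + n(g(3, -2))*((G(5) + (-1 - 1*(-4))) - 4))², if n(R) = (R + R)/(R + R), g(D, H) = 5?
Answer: 289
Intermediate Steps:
n(R) = 1 (n(R) = (2*R)/((2*R)) = (2*R)*(1/(2*R)) = 1)
G(V) = V²
(-7 + n(g(3, -2))*((G(5) + (-1 - 1*(-4))) - 4))² = (-7 + 1*((5² + (-1 - 1*(-4))) - 4))² = (-7 + 1*((25 + (-1 + 4)) - 4))² = (-7 + 1*((25 + 3) - 4))² = (-7 + 1*(28 - 4))² = (-7 + 1*24)² = (-7 + 24)² = 17² = 289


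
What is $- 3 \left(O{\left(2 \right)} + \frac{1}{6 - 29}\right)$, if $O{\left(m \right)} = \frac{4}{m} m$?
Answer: $- \frac{273}{23} \approx -11.87$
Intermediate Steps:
$O{\left(m \right)} = 4$
$- 3 \left(O{\left(2 \right)} + \frac{1}{6 - 29}\right) = - 3 \left(4 + \frac{1}{6 - 29}\right) = - 3 \left(4 + \frac{1}{-23}\right) = - 3 \left(4 - \frac{1}{23}\right) = \left(-3\right) \frac{91}{23} = - \frac{273}{23}$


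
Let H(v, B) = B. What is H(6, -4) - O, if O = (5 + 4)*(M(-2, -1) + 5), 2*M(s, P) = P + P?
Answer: -40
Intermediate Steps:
M(s, P) = P (M(s, P) = (P + P)/2 = (2*P)/2 = P)
O = 36 (O = (5 + 4)*(-1 + 5) = 9*4 = 36)
H(6, -4) - O = -4 - 1*36 = -4 - 36 = -40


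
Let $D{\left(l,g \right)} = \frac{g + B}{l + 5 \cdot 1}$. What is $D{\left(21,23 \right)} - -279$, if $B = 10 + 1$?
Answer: $\frac{3644}{13} \approx 280.31$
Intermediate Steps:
$B = 11$
$D{\left(l,g \right)} = \frac{11 + g}{5 + l}$ ($D{\left(l,g \right)} = \frac{g + 11}{l + 5 \cdot 1} = \frac{11 + g}{l + 5} = \frac{11 + g}{5 + l}$)
$D{\left(21,23 \right)} - -279 = \frac{11 + 23}{5 + 21} - -279 = \frac{1}{26} \cdot 34 + 279 = \frac{17}{13} + 279 = \frac{3644}{13}$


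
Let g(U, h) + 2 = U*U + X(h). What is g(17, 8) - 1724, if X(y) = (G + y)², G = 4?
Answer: -1293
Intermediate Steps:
X(y) = (4 + y)²
g(U, h) = -2 + U² + (4 + h)² (g(U, h) = -2 + (U*U + (4 + h)²) = -2 + (U² + (4 + h)²) = -2 + U² + (4 + h)²)
g(17, 8) - 1724 = (-2 + 17² + (4 + 8)²) - 1724 = (-2 + 289 + 12²) - 1724 = (-2 + 289 + 144) - 1724 = 431 - 1724 = -1293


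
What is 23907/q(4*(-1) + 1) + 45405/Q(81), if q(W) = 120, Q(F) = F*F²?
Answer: 470763281/2361960 ≈ 199.31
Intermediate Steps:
Q(F) = F³
23907/q(4*(-1) + 1) + 45405/Q(81) = 23907/120 + 45405/(81³) = 23907*(1/120) + 45405/531441 = 7969/40 + 45405*(1/531441) = 7969/40 + 5045/59049 = 470763281/2361960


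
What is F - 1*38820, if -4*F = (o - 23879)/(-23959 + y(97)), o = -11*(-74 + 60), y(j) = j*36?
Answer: -3178139485/81868 ≈ -38820.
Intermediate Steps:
y(j) = 36*j
o = 154 (o = -11*(-14) = 154)
F = -23725/81868 (F = -(154 - 23879)/(4*(-23959 + 36*97)) = -(-23725)/(4*(-23959 + 3492)) = -(-23725)/(4*(-20467)) = -(-23725)*(-1)/(4*20467) = -1/4*23725/20467 = -23725/81868 ≈ -0.28980)
F - 1*38820 = -23725/81868 - 1*38820 = -23725/81868 - 38820 = -3178139485/81868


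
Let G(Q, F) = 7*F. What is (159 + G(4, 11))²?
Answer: 55696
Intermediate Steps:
(159 + G(4, 11))² = (159 + 7*11)² = (159 + 77)² = 236² = 55696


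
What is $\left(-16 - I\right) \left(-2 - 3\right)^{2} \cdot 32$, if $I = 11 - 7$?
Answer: $-16000$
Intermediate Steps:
$I = 4$
$\left(-16 - I\right) \left(-2 - 3\right)^{2} \cdot 32 = \left(-16 - 4\right) \left(-2 - 3\right)^{2} \cdot 32 = \left(-16 - 4\right) \left(-5\right)^{2} \cdot 32 = \left(-20\right) 25 \cdot 32 = \left(-500\right) 32 = -16000$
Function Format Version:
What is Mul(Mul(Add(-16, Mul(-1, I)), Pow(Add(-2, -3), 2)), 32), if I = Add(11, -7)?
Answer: -16000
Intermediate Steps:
I = 4
Mul(Mul(Add(-16, Mul(-1, I)), Pow(Add(-2, -3), 2)), 32) = Mul(Mul(Add(-16, Mul(-1, 4)), Pow(Add(-2, -3), 2)), 32) = Mul(Mul(Add(-16, -4), Pow(-5, 2)), 32) = Mul(Mul(-20, 25), 32) = Mul(-500, 32) = -16000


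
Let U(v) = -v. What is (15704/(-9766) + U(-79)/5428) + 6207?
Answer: 164473828369/26504924 ≈ 6205.4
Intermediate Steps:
(15704/(-9766) + U(-79)/5428) + 6207 = (15704/(-9766) - 1*(-79)/5428) + 6207 = (15704*(-1/9766) + 79*(1/5428)) + 6207 = (-7852/4883 + 79/5428) + 6207 = -42234899/26504924 + 6207 = 164473828369/26504924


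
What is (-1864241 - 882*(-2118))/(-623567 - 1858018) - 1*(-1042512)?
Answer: 517416427537/496317 ≈ 1.0425e+6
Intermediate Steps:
(-1864241 - 882*(-2118))/(-623567 - 1858018) - 1*(-1042512) = (-1864241 + 1868076)/(-2481585) + 1042512 = 3835*(-1/2481585) + 1042512 = -767/496317 + 1042512 = 517416427537/496317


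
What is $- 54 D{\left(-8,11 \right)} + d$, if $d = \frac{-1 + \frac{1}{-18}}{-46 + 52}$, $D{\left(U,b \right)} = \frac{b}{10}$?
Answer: $- \frac{32171}{540} \approx -59.576$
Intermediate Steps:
$D{\left(U,b \right)} = \frac{b}{10}$ ($D{\left(U,b \right)} = b \frac{1}{10} = \frac{b}{10}$)
$d = - \frac{19}{108}$ ($d = \frac{-1 - \frac{1}{18}}{6} = \left(- \frac{19}{18}\right) \frac{1}{6} = - \frac{19}{108} \approx -0.17593$)
$- 54 D{\left(-8,11 \right)} + d = - 54 \cdot \frac{1}{10} \cdot 11 - \frac{19}{108} = \left(-54\right) \frac{11}{10} - \frac{19}{108} = - \frac{297}{5} - \frac{19}{108} = - \frac{32171}{540}$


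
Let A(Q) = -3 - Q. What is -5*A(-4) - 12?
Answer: -17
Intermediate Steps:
-5*A(-4) - 12 = -5*(-3 - 1*(-4)) - 12 = -5*(-3 + 4) - 12 = -5*1 - 12 = -5 - 12 = -17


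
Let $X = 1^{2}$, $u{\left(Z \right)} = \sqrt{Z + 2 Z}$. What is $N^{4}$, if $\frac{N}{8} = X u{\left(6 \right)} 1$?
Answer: $1327104$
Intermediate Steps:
$u{\left(Z \right)} = \sqrt{3} \sqrt{Z}$ ($u{\left(Z \right)} = \sqrt{3 Z} = \sqrt{3} \sqrt{Z}$)
$X = 1$
$N = 24 \sqrt{2}$ ($N = 8 \cdot 1 \sqrt{3} \sqrt{6} \cdot 1 = 8 \cdot 1 \cdot 3 \sqrt{2} \cdot 1 = 8 \cdot 3 \sqrt{2} \cdot 1 = 8 \cdot 3 \sqrt{2} = 24 \sqrt{2} \approx 33.941$)
$N^{4} = \left(24 \sqrt{2}\right)^{4} = 1327104$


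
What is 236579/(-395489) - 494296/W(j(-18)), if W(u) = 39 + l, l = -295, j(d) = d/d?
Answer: 24428508315/12655648 ≈ 1930.2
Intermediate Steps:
j(d) = 1
W(u) = -256 (W(u) = 39 - 295 = -256)
236579/(-395489) - 494296/W(j(-18)) = 236579/(-395489) - 494296/(-256) = 236579*(-1/395489) - 494296*(-1/256) = -236579/395489 + 61787/32 = 24428508315/12655648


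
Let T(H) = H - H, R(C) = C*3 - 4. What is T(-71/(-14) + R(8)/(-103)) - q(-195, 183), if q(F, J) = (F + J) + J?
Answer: -171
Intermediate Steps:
R(C) = -4 + 3*C (R(C) = 3*C - 4 = -4 + 3*C)
q(F, J) = F + 2*J
T(H) = 0
T(-71/(-14) + R(8)/(-103)) - q(-195, 183) = 0 - (-195 + 2*183) = 0 - (-195 + 366) = 0 - 1*171 = 0 - 171 = -171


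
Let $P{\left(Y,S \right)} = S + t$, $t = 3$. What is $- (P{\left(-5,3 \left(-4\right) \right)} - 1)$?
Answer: $10$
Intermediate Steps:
$P{\left(Y,S \right)} = 3 + S$ ($P{\left(Y,S \right)} = S + 3 = 3 + S$)
$- (P{\left(-5,3 \left(-4\right) \right)} - 1) = - (\left(3 + 3 \left(-4\right)\right) - 1) = - (\left(3 - 12\right) - 1) = - (-9 - 1) = \left(-1\right) \left(-10\right) = 10$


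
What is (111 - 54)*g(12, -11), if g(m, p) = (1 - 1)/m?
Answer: 0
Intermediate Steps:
g(m, p) = 0 (g(m, p) = 0/m = 0)
(111 - 54)*g(12, -11) = (111 - 54)*0 = 57*0 = 0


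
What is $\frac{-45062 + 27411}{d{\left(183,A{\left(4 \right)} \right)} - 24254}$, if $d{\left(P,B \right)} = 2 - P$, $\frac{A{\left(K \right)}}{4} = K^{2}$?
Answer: $\frac{17651}{24435} \approx 0.72237$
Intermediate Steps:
$A{\left(K \right)} = 4 K^{2}$
$\frac{-45062 + 27411}{d{\left(183,A{\left(4 \right)} \right)} - 24254} = \frac{-45062 + 27411}{\left(2 - 183\right) - 24254} = - \frac{17651}{\left(2 - 183\right) - 24254} = - \frac{17651}{-181 - 24254} = - \frac{17651}{-24435} = \left(-17651\right) \left(- \frac{1}{24435}\right) = \frac{17651}{24435}$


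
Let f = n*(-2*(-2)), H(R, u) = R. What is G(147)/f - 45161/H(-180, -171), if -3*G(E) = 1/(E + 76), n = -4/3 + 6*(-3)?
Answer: 584112419/2328120 ≈ 250.89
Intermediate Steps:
n = -58/3 (n = -4*1/3 - 18 = -4/3 - 18 = -58/3 ≈ -19.333)
f = -232/3 (f = -(-116)*(-2)/3 = -58/3*4 = -232/3 ≈ -77.333)
G(E) = -1/(3*(76 + E)) (G(E) = -1/(3*(E + 76)) = -1/(3*(76 + E)))
G(147)/f - 45161/H(-180, -171) = (-1/(228 + 3*147))/(-232/3) - 45161/(-180) = -1/(228 + 441)*(-3/232) - 45161*(-1/180) = -1/669*(-3/232) + 45161/180 = 1/51736 + 45161/180 = 584112419/2328120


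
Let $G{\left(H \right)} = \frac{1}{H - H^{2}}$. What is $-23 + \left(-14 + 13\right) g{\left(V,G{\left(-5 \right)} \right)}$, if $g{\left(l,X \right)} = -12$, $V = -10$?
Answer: $-11$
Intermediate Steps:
$-23 + \left(-14 + 13\right) g{\left(V,G{\left(-5 \right)} \right)} = -23 + \left(-14 + 13\right) \left(-12\right) = -23 - -12 = -23 + 12 = -11$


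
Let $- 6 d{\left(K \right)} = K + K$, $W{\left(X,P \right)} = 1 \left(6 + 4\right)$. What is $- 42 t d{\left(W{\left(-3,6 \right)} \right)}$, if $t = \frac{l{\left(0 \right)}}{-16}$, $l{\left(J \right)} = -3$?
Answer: $\frac{105}{4} \approx 26.25$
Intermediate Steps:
$W{\left(X,P \right)} = 10$ ($W{\left(X,P \right)} = 1 \cdot 10 = 10$)
$d{\left(K \right)} = - \frac{K}{3}$ ($d{\left(K \right)} = - \frac{K + K}{6} = - \frac{2 K}{6} = - \frac{K}{3}$)
$t = \frac{3}{16}$ ($t = - \frac{3}{-16} = \left(-3\right) \left(- \frac{1}{16}\right) = \frac{3}{16} \approx 0.1875$)
$- 42 t d{\left(W{\left(-3,6 \right)} \right)} = \left(-42\right) \frac{3}{16} \left(\left(- \frac{1}{3}\right) 10\right) = \left(- \frac{63}{8}\right) \left(- \frac{10}{3}\right) = \frac{105}{4}$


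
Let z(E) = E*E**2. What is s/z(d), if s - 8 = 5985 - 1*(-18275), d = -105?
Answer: -24268/1157625 ≈ -0.020964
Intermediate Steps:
z(E) = E**3
s = 24268 (s = 8 + (5985 - 1*(-18275)) = 8 + (5985 + 18275) = 8 + 24260 = 24268)
s/z(d) = 24268/((-105)**3) = 24268/(-1157625) = 24268*(-1/1157625) = -24268/1157625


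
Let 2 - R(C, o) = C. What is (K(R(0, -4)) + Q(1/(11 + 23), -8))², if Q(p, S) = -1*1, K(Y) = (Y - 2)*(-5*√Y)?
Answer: 1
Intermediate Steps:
R(C, o) = 2 - C
K(Y) = -5*√Y*(-2 + Y) (K(Y) = (-2 + Y)*(-5*√Y) = -5*√Y*(-2 + Y))
Q(p, S) = -1
(K(R(0, -4)) + Q(1/(11 + 23), -8))² = (5*√(2 - 1*0)*(2 - (2 - 1*0)) - 1)² = (5*√(2 + 0)*(2 - (2 + 0)) - 1)² = (5*√2*(2 - 1*2) - 1)² = (5*√2*(2 - 2) - 1)² = (5*√2*0 - 1)² = (0 - 1)² = (-1)² = 1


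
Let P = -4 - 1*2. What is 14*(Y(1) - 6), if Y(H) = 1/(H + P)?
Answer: -434/5 ≈ -86.800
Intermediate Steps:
P = -6 (P = -4 - 2 = -6)
Y(H) = 1/(-6 + H) (Y(H) = 1/(H - 6) = 1/(-6 + H))
14*(Y(1) - 6) = 14*(1/(-6 + 1) - 6) = 14*(1/(-5) - 6) = 14*(-⅕ - 6) = 14*(-31/5) = -434/5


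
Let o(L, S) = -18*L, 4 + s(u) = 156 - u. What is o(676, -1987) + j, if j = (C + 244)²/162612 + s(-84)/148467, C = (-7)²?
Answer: -97917782727719/8047505268 ≈ -12167.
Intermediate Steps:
C = 49
s(u) = 152 - u (s(u) = -4 + (156 - u) = 152 - u)
j = 4261373305/8047505268 (j = (49 + 244)²/162612 + (152 - 1*(-84))/148467 = 293²*(1/162612) + (152 + 84)*(1/148467) = 85849*(1/162612) + 236*(1/148467) = 85849/162612 + 236/148467 = 4261373305/8047505268 ≈ 0.52953)
o(676, -1987) + j = -18*676 + 4261373305/8047505268 = -12168 + 4261373305/8047505268 = -97917782727719/8047505268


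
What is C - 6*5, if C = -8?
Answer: -38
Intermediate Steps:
C - 6*5 = -8 - 6*5 = -8 - 30 = -38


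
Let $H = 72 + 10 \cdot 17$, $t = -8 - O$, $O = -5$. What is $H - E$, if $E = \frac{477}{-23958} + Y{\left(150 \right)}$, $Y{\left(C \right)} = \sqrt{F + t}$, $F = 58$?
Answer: $\frac{644257}{2662} - \sqrt{55} \approx 234.6$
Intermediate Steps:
$t = -3$ ($t = -8 - -5 = -8 + 5 = -3$)
$H = 242$ ($H = 72 + 170 = 242$)
$Y{\left(C \right)} = \sqrt{55}$ ($Y{\left(C \right)} = \sqrt{58 - 3} = \sqrt{55}$)
$E = - \frac{53}{2662} + \sqrt{55}$ ($E = \frac{477}{-23958} + \sqrt{55} = 477 \left(- \frac{1}{23958}\right) + \sqrt{55} = - \frac{53}{2662} + \sqrt{55} \approx 7.3963$)
$H - E = 242 - \left(- \frac{53}{2662} + \sqrt{55}\right) = 242 + \left(\frac{53}{2662} - \sqrt{55}\right) = \frac{644257}{2662} - \sqrt{55}$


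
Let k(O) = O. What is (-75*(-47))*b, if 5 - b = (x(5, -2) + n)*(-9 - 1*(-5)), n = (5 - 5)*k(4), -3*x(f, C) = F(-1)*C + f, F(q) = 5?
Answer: 41125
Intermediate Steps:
x(f, C) = -5*C/3 - f/3 (x(f, C) = -(5*C + f)/3 = -(f + 5*C)/3 = -5*C/3 - f/3)
n = 0 (n = (5 - 5)*4 = 0*4 = 0)
b = 35/3 (b = 5 - ((-5/3*(-2) - 1/3*5) + 0)*(-9 - 1*(-5)) = 5 - ((10/3 - 5/3) + 0)*(-9 + 5) = 5 - (5/3 + 0)*(-4) = 5 - 5*(-4)/3 = 5 - 1*(-20/3) = 5 + 20/3 = 35/3 ≈ 11.667)
(-75*(-47))*b = -75*(-47)*(35/3) = 3525*(35/3) = 41125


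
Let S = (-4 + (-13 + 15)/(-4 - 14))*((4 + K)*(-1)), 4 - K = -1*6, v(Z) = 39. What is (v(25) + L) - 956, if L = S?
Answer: -7735/9 ≈ -859.44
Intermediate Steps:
K = 10 (K = 4 - (-1)*6 = 4 - 1*(-6) = 4 + 6 = 10)
S = 518/9 (S = (-4 + (-13 + 15)/(-4 - 14))*((4 + 10)*(-1)) = (-4 + 2/(-18))*(14*(-1)) = (-4 + 2*(-1/18))*(-14) = (-4 - 1/9)*(-14) = -37/9*(-14) = 518/9 ≈ 57.556)
L = 518/9 ≈ 57.556
(v(25) + L) - 956 = (39 + 518/9) - 956 = 869/9 - 956 = -7735/9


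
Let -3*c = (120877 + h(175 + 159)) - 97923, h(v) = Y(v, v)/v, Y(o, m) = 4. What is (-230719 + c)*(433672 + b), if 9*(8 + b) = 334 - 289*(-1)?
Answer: -466181607416861/4509 ≈ -1.0339e+11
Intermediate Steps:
b = 551/9 (b = -8 + (334 - 289*(-1))/9 = -8 + (334 + 289)/9 = -8 + (1/9)*623 = -8 + 623/9 = 551/9 ≈ 61.222)
h(v) = 4/v
c = -3833320/501 (c = -((120877 + 4/(175 + 159)) - 97923)/3 = -((120877 + 4/334) - 97923)/3 = -((120877 + 4*(1/334)) - 97923)/3 = -((120877 + 2/167) - 97923)/3 = -(20186461/167 - 97923)/3 = -1/3*3833320/167 = -3833320/501 ≈ -7651.3)
(-230719 + c)*(433672 + b) = (-230719 - 3833320/501)*(433672 + 551/9) = -119423539/501*3903599/9 = -466181607416861/4509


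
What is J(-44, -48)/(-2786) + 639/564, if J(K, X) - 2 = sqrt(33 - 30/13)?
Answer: 296521/261884 - sqrt(5187)/36218 ≈ 1.1303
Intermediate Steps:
J(K, X) = 2 + sqrt(5187)/13 (J(K, X) = 2 + sqrt(33 - 30/13) = 2 + sqrt(399/13) = 2 + sqrt(5187)/13)
J(-44, -48)/(-2786) + 639/564 = (2 + sqrt(5187)/13)/(-2786) + 639/564 = (2 + sqrt(5187)/13)*(-1/2786) + 639*(1/564) = (-1/1393 - sqrt(5187)/36218) + 213/188 = 296521/261884 - sqrt(5187)/36218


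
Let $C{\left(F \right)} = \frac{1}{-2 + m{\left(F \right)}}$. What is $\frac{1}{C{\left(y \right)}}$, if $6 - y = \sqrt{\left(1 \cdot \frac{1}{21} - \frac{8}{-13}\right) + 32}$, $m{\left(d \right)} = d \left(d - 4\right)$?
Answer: $\frac{11647}{273} - \frac{8 \sqrt{2434341}}{273} \approx -3.0582$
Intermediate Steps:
$m{\left(d \right)} = d \left(-4 + d\right)$
$y = 6 - \frac{\sqrt{2434341}}{273}$ ($y = 6 - \sqrt{\left(1 \cdot \frac{1}{21} - \frac{8}{-13}\right) + 32} = 6 - \sqrt{\left(1 \cdot \frac{1}{21} - - \frac{8}{13}\right) + 32} = 6 - \sqrt{\left(\frac{1}{21} + \frac{8}{13}\right) + 32} = 6 - \sqrt{\frac{181}{273} + 32} = 6 - \sqrt{\frac{8917}{273}} = 6 - \frac{\sqrt{2434341}}{273} \approx 0.28484$)
$C{\left(F \right)} = \frac{1}{-2 + F \left(-4 + F\right)}$
$\frac{1}{C{\left(y \right)}} = \frac{1}{\frac{1}{-2 + \left(6 - \frac{\sqrt{2434341}}{273}\right) \left(-4 + \left(6 - \frac{\sqrt{2434341}}{273}\right)\right)}} = \frac{1}{\frac{1}{-2 + \left(6 - \frac{\sqrt{2434341}}{273}\right) \left(2 - \frac{\sqrt{2434341}}{273}\right)}} = \frac{1}{\frac{1}{-2 + \left(2 - \frac{\sqrt{2434341}}{273}\right) \left(6 - \frac{\sqrt{2434341}}{273}\right)}} = -2 + \left(2 - \frac{\sqrt{2434341}}{273}\right) \left(6 - \frac{\sqrt{2434341}}{273}\right)$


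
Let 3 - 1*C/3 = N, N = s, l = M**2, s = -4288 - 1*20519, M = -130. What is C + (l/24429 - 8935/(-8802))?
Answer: 5334869221285/71674686 ≈ 74432.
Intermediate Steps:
s = -24807 (s = -4288 - 20519 = -24807)
l = 16900 (l = (-130)**2 = 16900)
N = -24807
C = 74430 (C = 9 - 3*(-24807) = 9 + 74421 = 74430)
C + (l/24429 - 8935/(-8802)) = 74430 + (16900/24429 - 8935/(-8802)) = 74430 + (16900*(1/24429) - 8935*(-1/8802)) = 74430 + (16900/24429 + 8935/8802) = 74430 + 122342305/71674686 = 5334869221285/71674686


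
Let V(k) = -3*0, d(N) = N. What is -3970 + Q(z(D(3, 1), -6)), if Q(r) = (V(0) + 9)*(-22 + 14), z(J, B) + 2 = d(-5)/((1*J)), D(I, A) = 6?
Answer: -4042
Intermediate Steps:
V(k) = 0
z(J, B) = -2 - 5/J
Q(r) = -72 (Q(r) = (0 + 9)*(-22 + 14) = 9*(-8) = -72)
-3970 + Q(z(D(3, 1), -6)) = -3970 - 72 = -4042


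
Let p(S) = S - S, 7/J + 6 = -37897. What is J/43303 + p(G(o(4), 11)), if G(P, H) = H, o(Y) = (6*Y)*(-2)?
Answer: -7/1641313609 ≈ -4.2649e-9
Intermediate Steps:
J = -7/37903 (J = 7/(-6 - 37897) = 7/(-37903) = 7*(-1/37903) = -7/37903 ≈ -0.00018468)
o(Y) = -12*Y
p(S) = 0
J/43303 + p(G(o(4), 11)) = -7/37903/43303 + 0 = -7/37903*1/43303 + 0 = -7/1641313609 + 0 = -7/1641313609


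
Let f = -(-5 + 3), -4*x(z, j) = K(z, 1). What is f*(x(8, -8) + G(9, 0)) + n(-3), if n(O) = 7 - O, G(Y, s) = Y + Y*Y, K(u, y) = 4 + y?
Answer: 375/2 ≈ 187.50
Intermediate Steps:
x(z, j) = -5/4 (x(z, j) = -(4 + 1)/4 = -¼*5 = -5/4)
G(Y, s) = Y + Y²
f = 2 (f = -1*(-2) = 2)
f*(x(8, -8) + G(9, 0)) + n(-3) = 2*(-5/4 + 9*(1 + 9)) + (7 - 1*(-3)) = 2*(-5/4 + 9*10) + (7 + 3) = 2*(-5/4 + 90) + 10 = 2*(355/4) + 10 = 355/2 + 10 = 375/2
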